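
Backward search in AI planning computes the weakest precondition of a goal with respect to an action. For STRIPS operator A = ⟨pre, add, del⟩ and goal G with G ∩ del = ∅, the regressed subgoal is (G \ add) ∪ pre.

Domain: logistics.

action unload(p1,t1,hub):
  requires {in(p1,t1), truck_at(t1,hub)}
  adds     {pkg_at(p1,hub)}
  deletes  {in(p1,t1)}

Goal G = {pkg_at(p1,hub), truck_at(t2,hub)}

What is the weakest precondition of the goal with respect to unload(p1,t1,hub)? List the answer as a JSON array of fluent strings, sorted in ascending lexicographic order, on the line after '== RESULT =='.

Regress:
  G ∩ del = {}  (empty — regression defined)
  G \ add = {pkg_at(p1,hub), truck_at(t2,hub)} \ {pkg_at(p1,hub)} = {truck_at(t2,hub)}
  ∪ pre   = {truck_at(t2,hub)} ∪ {in(p1,t1), truck_at(t1,hub)}
          = {in(p1,t1), truck_at(t1,hub), truck_at(t2,hub)}

== RESULT ==
["in(p1,t1)", "truck_at(t1,hub)", "truck_at(t2,hub)"]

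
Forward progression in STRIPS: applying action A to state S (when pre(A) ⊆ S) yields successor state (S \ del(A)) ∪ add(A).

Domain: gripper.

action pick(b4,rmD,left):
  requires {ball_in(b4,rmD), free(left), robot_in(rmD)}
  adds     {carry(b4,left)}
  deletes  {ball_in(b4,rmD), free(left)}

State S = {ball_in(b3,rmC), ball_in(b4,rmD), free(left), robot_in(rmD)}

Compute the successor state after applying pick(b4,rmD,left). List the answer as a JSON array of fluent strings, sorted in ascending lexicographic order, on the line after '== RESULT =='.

Progress:
  pre ⊆ S: {ball_in(b4,rmD), free(left), robot_in(rmD)} ⊆ S  — applicable
  S \ del = {ball_in(b3,rmC), robot_in(rmD)}
  ∪ add   = {ball_in(b3,rmC), carry(b4,left), robot_in(rmD)}

== RESULT ==
["ball_in(b3,rmC)", "carry(b4,left)", "robot_in(rmD)"]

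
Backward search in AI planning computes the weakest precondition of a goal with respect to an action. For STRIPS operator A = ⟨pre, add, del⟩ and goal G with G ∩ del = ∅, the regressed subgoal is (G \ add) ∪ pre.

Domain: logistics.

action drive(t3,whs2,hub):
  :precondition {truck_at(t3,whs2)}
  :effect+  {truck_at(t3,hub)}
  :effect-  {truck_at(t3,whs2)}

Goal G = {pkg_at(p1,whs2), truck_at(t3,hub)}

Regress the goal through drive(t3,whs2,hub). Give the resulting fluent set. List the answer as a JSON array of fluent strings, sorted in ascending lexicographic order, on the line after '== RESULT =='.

Compute (G \ add) ∪ pre:
  G ∩ del = {}  (empty — regression defined)
  G \ add = {pkg_at(p1,whs2), truck_at(t3,hub)} \ {truck_at(t3,hub)} = {pkg_at(p1,whs2)}
  ∪ pre   = {pkg_at(p1,whs2)} ∪ {truck_at(t3,whs2)}
          = {pkg_at(p1,whs2), truck_at(t3,whs2)}

== RESULT ==
["pkg_at(p1,whs2)", "truck_at(t3,whs2)"]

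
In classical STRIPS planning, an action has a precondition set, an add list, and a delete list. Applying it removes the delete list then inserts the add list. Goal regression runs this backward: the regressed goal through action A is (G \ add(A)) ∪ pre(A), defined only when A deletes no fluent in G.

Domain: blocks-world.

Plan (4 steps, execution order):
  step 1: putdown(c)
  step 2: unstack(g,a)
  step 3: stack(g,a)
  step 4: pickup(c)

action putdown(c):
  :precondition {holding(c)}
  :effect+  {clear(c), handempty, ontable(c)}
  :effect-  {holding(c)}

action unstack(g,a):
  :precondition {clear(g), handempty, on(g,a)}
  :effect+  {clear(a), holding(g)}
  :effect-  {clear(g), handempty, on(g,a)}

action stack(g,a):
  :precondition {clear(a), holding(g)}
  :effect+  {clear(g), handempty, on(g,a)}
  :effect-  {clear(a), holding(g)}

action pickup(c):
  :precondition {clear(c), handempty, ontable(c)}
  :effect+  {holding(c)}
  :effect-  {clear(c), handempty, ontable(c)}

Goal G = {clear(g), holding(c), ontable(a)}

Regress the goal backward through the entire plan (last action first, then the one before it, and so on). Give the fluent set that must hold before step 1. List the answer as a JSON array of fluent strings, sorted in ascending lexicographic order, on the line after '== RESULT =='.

Regress step by step:
  through step 4 (pickup(c)): drop {holding(c)}, keep {clear(g), ontable(a)}, require {clear(c), handempty, ontable(c)}
    → {clear(c), clear(g), handempty, ontable(a), ontable(c)}
  through step 3 (stack(g,a)): drop {clear(g), handempty}, keep {clear(c), ontable(a), ontable(c)}, require {clear(a), holding(g)}
    → {clear(a), clear(c), holding(g), ontable(a), ontable(c)}
  through step 2 (unstack(g,a)): drop {clear(a), holding(g)}, keep {clear(c), ontable(a), ontable(c)}, require {clear(g), handempty, on(g,a)}
    → {clear(c), clear(g), handempty, on(g,a), ontable(a), ontable(c)}
  through step 1 (putdown(c)): drop {clear(c), handempty, ontable(c)}, keep {clear(g), on(g,a), ontable(a)}, require {holding(c)}
    → {clear(g), holding(c), on(g,a), ontable(a)}

== RESULT ==
["clear(g)", "holding(c)", "on(g,a)", "ontable(a)"]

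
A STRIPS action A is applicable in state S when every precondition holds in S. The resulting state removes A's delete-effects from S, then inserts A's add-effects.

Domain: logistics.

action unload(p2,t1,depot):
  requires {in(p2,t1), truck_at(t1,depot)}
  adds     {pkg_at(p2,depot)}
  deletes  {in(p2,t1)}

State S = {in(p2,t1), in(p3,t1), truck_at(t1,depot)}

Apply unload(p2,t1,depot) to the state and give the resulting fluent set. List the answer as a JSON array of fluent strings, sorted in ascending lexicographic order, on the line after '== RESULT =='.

Progress:
  pre ⊆ S: {in(p2,t1), truck_at(t1,depot)} ⊆ S  — applicable
  S \ del = {in(p3,t1), truck_at(t1,depot)}
  ∪ add   = {in(p3,t1), pkg_at(p2,depot), truck_at(t1,depot)}

== RESULT ==
["in(p3,t1)", "pkg_at(p2,depot)", "truck_at(t1,depot)"]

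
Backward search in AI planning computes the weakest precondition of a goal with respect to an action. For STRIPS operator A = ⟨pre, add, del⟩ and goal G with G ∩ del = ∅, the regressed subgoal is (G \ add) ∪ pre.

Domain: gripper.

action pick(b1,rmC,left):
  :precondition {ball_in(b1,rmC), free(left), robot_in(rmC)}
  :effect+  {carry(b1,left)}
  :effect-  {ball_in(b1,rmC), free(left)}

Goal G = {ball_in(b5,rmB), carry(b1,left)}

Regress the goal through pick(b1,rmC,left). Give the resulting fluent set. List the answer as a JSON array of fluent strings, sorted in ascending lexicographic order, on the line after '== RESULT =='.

Regress:
  G ∩ del = {}  (empty — regression defined)
  G \ add = {ball_in(b5,rmB), carry(b1,left)} \ {carry(b1,left)} = {ball_in(b5,rmB)}
  ∪ pre   = {ball_in(b5,rmB)} ∪ {ball_in(b1,rmC), free(left), robot_in(rmC)}
          = {ball_in(b1,rmC), ball_in(b5,rmB), free(left), robot_in(rmC)}

== RESULT ==
["ball_in(b1,rmC)", "ball_in(b5,rmB)", "free(left)", "robot_in(rmC)"]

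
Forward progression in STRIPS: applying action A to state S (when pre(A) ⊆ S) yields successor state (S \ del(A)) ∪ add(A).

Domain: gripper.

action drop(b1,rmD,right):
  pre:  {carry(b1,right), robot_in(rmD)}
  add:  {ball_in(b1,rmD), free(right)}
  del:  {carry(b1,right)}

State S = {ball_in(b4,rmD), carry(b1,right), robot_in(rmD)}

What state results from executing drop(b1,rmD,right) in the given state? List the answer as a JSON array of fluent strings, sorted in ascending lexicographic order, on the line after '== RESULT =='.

Compute (S \ del) ∪ add:
  pre ⊆ S: {carry(b1,right), robot_in(rmD)} ⊆ S  — applicable
  S \ del = {ball_in(b4,rmD), robot_in(rmD)}
  ∪ add   = {ball_in(b1,rmD), ball_in(b4,rmD), free(right), robot_in(rmD)}

== RESULT ==
["ball_in(b1,rmD)", "ball_in(b4,rmD)", "free(right)", "robot_in(rmD)"]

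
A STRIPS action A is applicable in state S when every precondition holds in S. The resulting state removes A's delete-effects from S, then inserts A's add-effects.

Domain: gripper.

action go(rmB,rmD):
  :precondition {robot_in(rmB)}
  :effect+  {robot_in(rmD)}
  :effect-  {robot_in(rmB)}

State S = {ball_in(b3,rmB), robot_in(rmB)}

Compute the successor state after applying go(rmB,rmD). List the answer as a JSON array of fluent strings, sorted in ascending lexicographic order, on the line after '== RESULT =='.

Compute (S \ del) ∪ add:
  pre ⊆ S: {robot_in(rmB)} ⊆ S  — applicable
  S \ del = {ball_in(b3,rmB)}
  ∪ add   = {ball_in(b3,rmB), robot_in(rmD)}

== RESULT ==
["ball_in(b3,rmB)", "robot_in(rmD)"]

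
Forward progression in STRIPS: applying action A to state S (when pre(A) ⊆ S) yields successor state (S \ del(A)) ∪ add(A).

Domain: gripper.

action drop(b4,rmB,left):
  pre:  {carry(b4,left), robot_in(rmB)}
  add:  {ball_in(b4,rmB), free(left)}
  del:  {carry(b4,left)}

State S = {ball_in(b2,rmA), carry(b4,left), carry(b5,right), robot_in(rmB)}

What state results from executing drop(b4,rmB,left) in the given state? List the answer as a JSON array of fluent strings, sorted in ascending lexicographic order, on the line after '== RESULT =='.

Compute (S \ del) ∪ add:
  pre ⊆ S: {carry(b4,left), robot_in(rmB)} ⊆ S  — applicable
  S \ del = {ball_in(b2,rmA), carry(b5,right), robot_in(rmB)}
  ∪ add   = {ball_in(b2,rmA), ball_in(b4,rmB), carry(b5,right), free(left), robot_in(rmB)}

== RESULT ==
["ball_in(b2,rmA)", "ball_in(b4,rmB)", "carry(b5,right)", "free(left)", "robot_in(rmB)"]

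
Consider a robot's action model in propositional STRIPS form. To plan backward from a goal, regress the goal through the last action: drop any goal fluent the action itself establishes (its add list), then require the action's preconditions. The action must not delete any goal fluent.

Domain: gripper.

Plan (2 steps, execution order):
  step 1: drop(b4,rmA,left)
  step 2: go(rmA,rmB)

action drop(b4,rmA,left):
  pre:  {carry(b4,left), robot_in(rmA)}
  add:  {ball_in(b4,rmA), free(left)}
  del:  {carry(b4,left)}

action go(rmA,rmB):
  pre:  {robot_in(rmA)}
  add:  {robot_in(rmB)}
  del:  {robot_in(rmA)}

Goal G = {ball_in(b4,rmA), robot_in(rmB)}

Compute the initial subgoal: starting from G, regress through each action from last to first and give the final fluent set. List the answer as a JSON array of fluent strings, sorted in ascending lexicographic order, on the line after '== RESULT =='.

Regress step by step:
  through step 2 (go(rmA,rmB)): drop {robot_in(rmB)}, keep {ball_in(b4,rmA)}, require {robot_in(rmA)}
    → {ball_in(b4,rmA), robot_in(rmA)}
  through step 1 (drop(b4,rmA,left)): drop {ball_in(b4,rmA)}, keep {robot_in(rmA)}, require {carry(b4,left), robot_in(rmA)}
    → {carry(b4,left), robot_in(rmA)}

== RESULT ==
["carry(b4,left)", "robot_in(rmA)"]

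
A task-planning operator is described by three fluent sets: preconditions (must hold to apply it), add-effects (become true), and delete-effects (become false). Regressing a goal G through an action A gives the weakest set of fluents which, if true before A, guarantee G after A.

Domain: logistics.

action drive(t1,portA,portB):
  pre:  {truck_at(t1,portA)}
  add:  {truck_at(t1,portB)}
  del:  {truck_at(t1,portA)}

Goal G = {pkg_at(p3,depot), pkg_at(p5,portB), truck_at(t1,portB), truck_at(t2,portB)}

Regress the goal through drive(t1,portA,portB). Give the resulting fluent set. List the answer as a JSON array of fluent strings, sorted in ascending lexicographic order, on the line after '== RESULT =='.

Compute (G \ add) ∪ pre:
  G ∩ del = {}  (empty — regression defined)
  G \ add = {pkg_at(p3,depot), pkg_at(p5,portB), truck_at(t1,portB), truck_at(t2,portB)} \ {truck_at(t1,portB)} = {pkg_at(p3,depot), pkg_at(p5,portB), truck_at(t2,portB)}
  ∪ pre   = {pkg_at(p3,depot), pkg_at(p5,portB), truck_at(t2,portB)} ∪ {truck_at(t1,portA)}
          = {pkg_at(p3,depot), pkg_at(p5,portB), truck_at(t1,portA), truck_at(t2,portB)}

== RESULT ==
["pkg_at(p3,depot)", "pkg_at(p5,portB)", "truck_at(t1,portA)", "truck_at(t2,portB)"]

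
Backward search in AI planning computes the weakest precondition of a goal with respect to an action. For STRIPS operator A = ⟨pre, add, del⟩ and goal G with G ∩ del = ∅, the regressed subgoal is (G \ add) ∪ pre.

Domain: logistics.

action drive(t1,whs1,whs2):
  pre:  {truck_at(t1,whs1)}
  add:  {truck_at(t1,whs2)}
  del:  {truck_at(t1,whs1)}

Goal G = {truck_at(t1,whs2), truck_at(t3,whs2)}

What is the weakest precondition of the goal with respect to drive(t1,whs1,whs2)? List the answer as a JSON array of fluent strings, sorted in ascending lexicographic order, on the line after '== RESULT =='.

Compute (G \ add) ∪ pre:
  G ∩ del = {}  (empty — regression defined)
  G \ add = {truck_at(t1,whs2), truck_at(t3,whs2)} \ {truck_at(t1,whs2)} = {truck_at(t3,whs2)}
  ∪ pre   = {truck_at(t3,whs2)} ∪ {truck_at(t1,whs1)}
          = {truck_at(t1,whs1), truck_at(t3,whs2)}

== RESULT ==
["truck_at(t1,whs1)", "truck_at(t3,whs2)"]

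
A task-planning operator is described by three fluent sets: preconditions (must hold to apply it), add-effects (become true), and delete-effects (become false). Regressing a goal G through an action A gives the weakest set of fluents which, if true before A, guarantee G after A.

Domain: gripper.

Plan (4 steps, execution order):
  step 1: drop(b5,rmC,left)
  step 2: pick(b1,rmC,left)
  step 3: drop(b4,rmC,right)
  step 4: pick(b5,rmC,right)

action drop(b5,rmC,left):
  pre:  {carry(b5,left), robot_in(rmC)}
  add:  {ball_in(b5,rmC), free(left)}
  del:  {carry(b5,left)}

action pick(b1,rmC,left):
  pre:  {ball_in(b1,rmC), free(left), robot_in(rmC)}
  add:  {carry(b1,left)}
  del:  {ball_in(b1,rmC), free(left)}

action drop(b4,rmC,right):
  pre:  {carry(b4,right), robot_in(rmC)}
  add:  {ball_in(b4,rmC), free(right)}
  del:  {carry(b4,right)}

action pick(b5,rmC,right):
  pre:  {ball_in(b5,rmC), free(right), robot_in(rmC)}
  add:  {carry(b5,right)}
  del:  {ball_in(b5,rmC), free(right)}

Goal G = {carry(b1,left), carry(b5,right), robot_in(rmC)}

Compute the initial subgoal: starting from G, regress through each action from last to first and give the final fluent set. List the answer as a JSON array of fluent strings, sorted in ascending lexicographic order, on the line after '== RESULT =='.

Work backward from the goal:
  through step 4 (pick(b5,rmC,right)): drop {carry(b5,right)}, keep {carry(b1,left), robot_in(rmC)}, require {ball_in(b5,rmC), free(right), robot_in(rmC)}
    → {ball_in(b5,rmC), carry(b1,left), free(right), robot_in(rmC)}
  through step 3 (drop(b4,rmC,right)): drop {free(right)}, keep {ball_in(b5,rmC), carry(b1,left), robot_in(rmC)}, require {carry(b4,right), robot_in(rmC)}
    → {ball_in(b5,rmC), carry(b1,left), carry(b4,right), robot_in(rmC)}
  through step 2 (pick(b1,rmC,left)): drop {carry(b1,left)}, keep {ball_in(b5,rmC), carry(b4,right), robot_in(rmC)}, require {ball_in(b1,rmC), free(left), robot_in(rmC)}
    → {ball_in(b1,rmC), ball_in(b5,rmC), carry(b4,right), free(left), robot_in(rmC)}
  through step 1 (drop(b5,rmC,left)): drop {ball_in(b5,rmC), free(left)}, keep {ball_in(b1,rmC), carry(b4,right), robot_in(rmC)}, require {carry(b5,left), robot_in(rmC)}
    → {ball_in(b1,rmC), carry(b4,right), carry(b5,left), robot_in(rmC)}

== RESULT ==
["ball_in(b1,rmC)", "carry(b4,right)", "carry(b5,left)", "robot_in(rmC)"]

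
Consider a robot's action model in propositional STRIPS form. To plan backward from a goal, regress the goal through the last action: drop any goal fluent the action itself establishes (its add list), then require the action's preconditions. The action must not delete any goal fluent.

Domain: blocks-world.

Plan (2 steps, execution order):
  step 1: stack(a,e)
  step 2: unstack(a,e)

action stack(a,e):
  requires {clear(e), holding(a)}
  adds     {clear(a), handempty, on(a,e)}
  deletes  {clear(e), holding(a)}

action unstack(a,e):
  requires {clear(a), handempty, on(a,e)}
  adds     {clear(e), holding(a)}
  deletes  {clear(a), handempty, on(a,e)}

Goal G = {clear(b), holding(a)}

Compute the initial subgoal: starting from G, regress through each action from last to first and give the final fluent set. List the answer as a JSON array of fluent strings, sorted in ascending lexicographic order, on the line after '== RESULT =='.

Regress step by step:
  through step 2 (unstack(a,e)): drop {holding(a)}, keep {clear(b)}, require {clear(a), handempty, on(a,e)}
    → {clear(a), clear(b), handempty, on(a,e)}
  through step 1 (stack(a,e)): drop {clear(a), handempty, on(a,e)}, keep {clear(b)}, require {clear(e), holding(a)}
    → {clear(b), clear(e), holding(a)}

== RESULT ==
["clear(b)", "clear(e)", "holding(a)"]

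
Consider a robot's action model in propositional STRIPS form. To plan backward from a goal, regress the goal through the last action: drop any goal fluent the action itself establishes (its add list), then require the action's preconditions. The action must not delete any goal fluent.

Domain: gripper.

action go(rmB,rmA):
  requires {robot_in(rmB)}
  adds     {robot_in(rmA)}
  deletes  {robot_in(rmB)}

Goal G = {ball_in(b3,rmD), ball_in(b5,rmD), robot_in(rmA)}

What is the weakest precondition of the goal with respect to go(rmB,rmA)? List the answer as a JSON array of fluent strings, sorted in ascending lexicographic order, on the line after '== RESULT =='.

Regress:
  G ∩ del = {}  (empty — regression defined)
  G \ add = {ball_in(b3,rmD), ball_in(b5,rmD), robot_in(rmA)} \ {robot_in(rmA)} = {ball_in(b3,rmD), ball_in(b5,rmD)}
  ∪ pre   = {ball_in(b3,rmD), ball_in(b5,rmD)} ∪ {robot_in(rmB)}
          = {ball_in(b3,rmD), ball_in(b5,rmD), robot_in(rmB)}

== RESULT ==
["ball_in(b3,rmD)", "ball_in(b5,rmD)", "robot_in(rmB)"]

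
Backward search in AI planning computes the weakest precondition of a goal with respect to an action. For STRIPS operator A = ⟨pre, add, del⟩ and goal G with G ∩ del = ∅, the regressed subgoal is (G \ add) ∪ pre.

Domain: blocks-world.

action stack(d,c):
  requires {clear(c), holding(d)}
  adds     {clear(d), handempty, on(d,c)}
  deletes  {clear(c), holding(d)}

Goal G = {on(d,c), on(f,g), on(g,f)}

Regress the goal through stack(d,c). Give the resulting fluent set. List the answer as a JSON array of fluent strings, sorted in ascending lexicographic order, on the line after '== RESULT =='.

Regress:
  G ∩ del = {}  (empty — regression defined)
  G \ add = {on(d,c), on(f,g), on(g,f)} \ {clear(d), handempty, on(d,c)} = {on(f,g), on(g,f)}
  ∪ pre   = {on(f,g), on(g,f)} ∪ {clear(c), holding(d)}
          = {clear(c), holding(d), on(f,g), on(g,f)}

== RESULT ==
["clear(c)", "holding(d)", "on(f,g)", "on(g,f)"]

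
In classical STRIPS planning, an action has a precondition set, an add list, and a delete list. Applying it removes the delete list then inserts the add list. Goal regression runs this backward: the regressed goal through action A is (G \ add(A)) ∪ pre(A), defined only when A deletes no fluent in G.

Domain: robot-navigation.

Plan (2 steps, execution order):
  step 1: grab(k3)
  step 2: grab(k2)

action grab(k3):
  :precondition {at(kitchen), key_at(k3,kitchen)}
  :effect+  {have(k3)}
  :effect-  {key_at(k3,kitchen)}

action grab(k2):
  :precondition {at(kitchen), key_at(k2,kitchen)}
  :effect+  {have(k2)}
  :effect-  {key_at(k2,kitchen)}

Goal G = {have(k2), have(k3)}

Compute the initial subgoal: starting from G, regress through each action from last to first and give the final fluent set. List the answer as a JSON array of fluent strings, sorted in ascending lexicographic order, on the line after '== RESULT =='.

Work backward from the goal:
  through step 2 (grab(k2)): drop {have(k2)}, keep {have(k3)}, require {at(kitchen), key_at(k2,kitchen)}
    → {at(kitchen), have(k3), key_at(k2,kitchen)}
  through step 1 (grab(k3)): drop {have(k3)}, keep {at(kitchen), key_at(k2,kitchen)}, require {at(kitchen), key_at(k3,kitchen)}
    → {at(kitchen), key_at(k2,kitchen), key_at(k3,kitchen)}

== RESULT ==
["at(kitchen)", "key_at(k2,kitchen)", "key_at(k3,kitchen)"]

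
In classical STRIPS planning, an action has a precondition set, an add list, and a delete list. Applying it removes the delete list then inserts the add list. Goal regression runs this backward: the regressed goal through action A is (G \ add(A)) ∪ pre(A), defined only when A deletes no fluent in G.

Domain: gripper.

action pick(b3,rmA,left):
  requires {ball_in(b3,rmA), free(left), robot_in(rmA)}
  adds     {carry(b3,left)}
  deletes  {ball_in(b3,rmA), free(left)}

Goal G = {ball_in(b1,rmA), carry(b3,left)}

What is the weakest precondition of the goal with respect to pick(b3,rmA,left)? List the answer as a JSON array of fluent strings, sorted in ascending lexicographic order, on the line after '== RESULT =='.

Regress:
  G ∩ del = {}  (empty — regression defined)
  G \ add = {ball_in(b1,rmA), carry(b3,left)} \ {carry(b3,left)} = {ball_in(b1,rmA)}
  ∪ pre   = {ball_in(b1,rmA)} ∪ {ball_in(b3,rmA), free(left), robot_in(rmA)}
          = {ball_in(b1,rmA), ball_in(b3,rmA), free(left), robot_in(rmA)}

== RESULT ==
["ball_in(b1,rmA)", "ball_in(b3,rmA)", "free(left)", "robot_in(rmA)"]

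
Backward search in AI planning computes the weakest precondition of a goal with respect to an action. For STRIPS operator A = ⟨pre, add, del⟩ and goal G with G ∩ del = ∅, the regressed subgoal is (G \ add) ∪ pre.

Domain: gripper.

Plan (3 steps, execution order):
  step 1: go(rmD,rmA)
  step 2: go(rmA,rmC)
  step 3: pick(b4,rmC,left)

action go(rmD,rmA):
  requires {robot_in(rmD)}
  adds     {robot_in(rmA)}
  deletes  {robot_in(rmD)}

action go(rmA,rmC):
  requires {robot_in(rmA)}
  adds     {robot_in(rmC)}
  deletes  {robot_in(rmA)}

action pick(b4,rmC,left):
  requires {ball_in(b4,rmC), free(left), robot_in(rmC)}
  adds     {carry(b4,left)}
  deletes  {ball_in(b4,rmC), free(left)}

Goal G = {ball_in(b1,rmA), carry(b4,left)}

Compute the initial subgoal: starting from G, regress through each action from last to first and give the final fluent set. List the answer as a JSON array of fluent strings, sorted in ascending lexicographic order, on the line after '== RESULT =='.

Regress step by step:
  through step 3 (pick(b4,rmC,left)): drop {carry(b4,left)}, keep {ball_in(b1,rmA)}, require {ball_in(b4,rmC), free(left), robot_in(rmC)}
    → {ball_in(b1,rmA), ball_in(b4,rmC), free(left), robot_in(rmC)}
  through step 2 (go(rmA,rmC)): drop {robot_in(rmC)}, keep {ball_in(b1,rmA), ball_in(b4,rmC), free(left)}, require {robot_in(rmA)}
    → {ball_in(b1,rmA), ball_in(b4,rmC), free(left), robot_in(rmA)}
  through step 1 (go(rmD,rmA)): drop {robot_in(rmA)}, keep {ball_in(b1,rmA), ball_in(b4,rmC), free(left)}, require {robot_in(rmD)}
    → {ball_in(b1,rmA), ball_in(b4,rmC), free(left), robot_in(rmD)}

== RESULT ==
["ball_in(b1,rmA)", "ball_in(b4,rmC)", "free(left)", "robot_in(rmD)"]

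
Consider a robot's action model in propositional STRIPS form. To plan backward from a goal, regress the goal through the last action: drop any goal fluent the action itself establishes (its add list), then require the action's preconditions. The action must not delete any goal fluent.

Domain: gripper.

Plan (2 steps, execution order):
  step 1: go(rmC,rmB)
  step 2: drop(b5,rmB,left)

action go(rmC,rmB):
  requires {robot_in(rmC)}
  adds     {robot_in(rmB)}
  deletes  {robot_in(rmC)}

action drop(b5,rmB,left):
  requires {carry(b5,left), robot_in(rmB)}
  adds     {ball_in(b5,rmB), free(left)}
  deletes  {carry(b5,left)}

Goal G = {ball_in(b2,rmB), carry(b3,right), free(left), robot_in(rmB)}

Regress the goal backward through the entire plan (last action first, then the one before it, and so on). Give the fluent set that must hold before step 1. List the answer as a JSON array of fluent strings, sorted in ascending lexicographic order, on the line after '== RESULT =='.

Work backward from the goal:
  through step 2 (drop(b5,rmB,left)): drop {free(left)}, keep {ball_in(b2,rmB), carry(b3,right), robot_in(rmB)}, require {carry(b5,left), robot_in(rmB)}
    → {ball_in(b2,rmB), carry(b3,right), carry(b5,left), robot_in(rmB)}
  through step 1 (go(rmC,rmB)): drop {robot_in(rmB)}, keep {ball_in(b2,rmB), carry(b3,right), carry(b5,left)}, require {robot_in(rmC)}
    → {ball_in(b2,rmB), carry(b3,right), carry(b5,left), robot_in(rmC)}

== RESULT ==
["ball_in(b2,rmB)", "carry(b3,right)", "carry(b5,left)", "robot_in(rmC)"]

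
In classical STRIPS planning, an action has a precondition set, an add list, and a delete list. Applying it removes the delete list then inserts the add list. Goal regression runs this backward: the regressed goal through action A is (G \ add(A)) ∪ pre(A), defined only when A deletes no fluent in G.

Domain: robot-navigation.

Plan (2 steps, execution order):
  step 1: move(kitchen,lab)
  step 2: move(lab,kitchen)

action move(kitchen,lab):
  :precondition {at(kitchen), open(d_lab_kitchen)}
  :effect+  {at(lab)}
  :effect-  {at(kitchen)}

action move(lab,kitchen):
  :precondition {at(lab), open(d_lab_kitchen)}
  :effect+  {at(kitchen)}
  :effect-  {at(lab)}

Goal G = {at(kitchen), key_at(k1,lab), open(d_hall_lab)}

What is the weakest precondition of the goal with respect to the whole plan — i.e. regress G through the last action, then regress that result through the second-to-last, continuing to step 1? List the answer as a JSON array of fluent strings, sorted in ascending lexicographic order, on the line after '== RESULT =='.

Regress step by step:
  through step 2 (move(lab,kitchen)): drop {at(kitchen)}, keep {key_at(k1,lab), open(d_hall_lab)}, require {at(lab), open(d_lab_kitchen)}
    → {at(lab), key_at(k1,lab), open(d_hall_lab), open(d_lab_kitchen)}
  through step 1 (move(kitchen,lab)): drop {at(lab)}, keep {key_at(k1,lab), open(d_hall_lab), open(d_lab_kitchen)}, require {at(kitchen), open(d_lab_kitchen)}
    → {at(kitchen), key_at(k1,lab), open(d_hall_lab), open(d_lab_kitchen)}

== RESULT ==
["at(kitchen)", "key_at(k1,lab)", "open(d_hall_lab)", "open(d_lab_kitchen)"]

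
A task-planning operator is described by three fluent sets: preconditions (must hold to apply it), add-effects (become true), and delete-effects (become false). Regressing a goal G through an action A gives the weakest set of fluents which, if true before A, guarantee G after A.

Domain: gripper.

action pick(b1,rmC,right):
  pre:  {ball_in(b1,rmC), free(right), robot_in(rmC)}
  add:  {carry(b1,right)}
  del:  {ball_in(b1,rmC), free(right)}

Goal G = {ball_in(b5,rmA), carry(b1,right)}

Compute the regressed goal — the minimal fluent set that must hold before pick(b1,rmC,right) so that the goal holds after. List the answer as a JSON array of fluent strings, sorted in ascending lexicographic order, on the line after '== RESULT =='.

Compute (G \ add) ∪ pre:
  G ∩ del = {}  (empty — regression defined)
  G \ add = {ball_in(b5,rmA), carry(b1,right)} \ {carry(b1,right)} = {ball_in(b5,rmA)}
  ∪ pre   = {ball_in(b5,rmA)} ∪ {ball_in(b1,rmC), free(right), robot_in(rmC)}
          = {ball_in(b1,rmC), ball_in(b5,rmA), free(right), robot_in(rmC)}

== RESULT ==
["ball_in(b1,rmC)", "ball_in(b5,rmA)", "free(right)", "robot_in(rmC)"]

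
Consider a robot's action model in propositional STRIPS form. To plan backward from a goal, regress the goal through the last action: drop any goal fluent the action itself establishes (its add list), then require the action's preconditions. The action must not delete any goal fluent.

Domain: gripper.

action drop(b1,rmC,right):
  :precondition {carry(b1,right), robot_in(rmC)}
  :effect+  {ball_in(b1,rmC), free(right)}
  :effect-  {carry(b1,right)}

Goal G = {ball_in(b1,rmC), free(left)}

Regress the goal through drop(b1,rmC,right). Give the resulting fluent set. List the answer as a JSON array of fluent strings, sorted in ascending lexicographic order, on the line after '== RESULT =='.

Regress:
  G ∩ del = {}  (empty — regression defined)
  G \ add = {ball_in(b1,rmC), free(left)} \ {ball_in(b1,rmC), free(right)} = {free(left)}
  ∪ pre   = {free(left)} ∪ {carry(b1,right), robot_in(rmC)}
          = {carry(b1,right), free(left), robot_in(rmC)}

== RESULT ==
["carry(b1,right)", "free(left)", "robot_in(rmC)"]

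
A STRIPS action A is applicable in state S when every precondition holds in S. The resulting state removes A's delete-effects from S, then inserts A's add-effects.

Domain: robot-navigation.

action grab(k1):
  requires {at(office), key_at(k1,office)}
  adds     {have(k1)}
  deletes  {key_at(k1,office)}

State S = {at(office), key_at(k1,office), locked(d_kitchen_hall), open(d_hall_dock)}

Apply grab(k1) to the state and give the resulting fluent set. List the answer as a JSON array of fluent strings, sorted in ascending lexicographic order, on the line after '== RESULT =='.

Compute (S \ del) ∪ add:
  pre ⊆ S: {at(office), key_at(k1,office)} ⊆ S  — applicable
  S \ del = {at(office), locked(d_kitchen_hall), open(d_hall_dock)}
  ∪ add   = {at(office), have(k1), locked(d_kitchen_hall), open(d_hall_dock)}

== RESULT ==
["at(office)", "have(k1)", "locked(d_kitchen_hall)", "open(d_hall_dock)"]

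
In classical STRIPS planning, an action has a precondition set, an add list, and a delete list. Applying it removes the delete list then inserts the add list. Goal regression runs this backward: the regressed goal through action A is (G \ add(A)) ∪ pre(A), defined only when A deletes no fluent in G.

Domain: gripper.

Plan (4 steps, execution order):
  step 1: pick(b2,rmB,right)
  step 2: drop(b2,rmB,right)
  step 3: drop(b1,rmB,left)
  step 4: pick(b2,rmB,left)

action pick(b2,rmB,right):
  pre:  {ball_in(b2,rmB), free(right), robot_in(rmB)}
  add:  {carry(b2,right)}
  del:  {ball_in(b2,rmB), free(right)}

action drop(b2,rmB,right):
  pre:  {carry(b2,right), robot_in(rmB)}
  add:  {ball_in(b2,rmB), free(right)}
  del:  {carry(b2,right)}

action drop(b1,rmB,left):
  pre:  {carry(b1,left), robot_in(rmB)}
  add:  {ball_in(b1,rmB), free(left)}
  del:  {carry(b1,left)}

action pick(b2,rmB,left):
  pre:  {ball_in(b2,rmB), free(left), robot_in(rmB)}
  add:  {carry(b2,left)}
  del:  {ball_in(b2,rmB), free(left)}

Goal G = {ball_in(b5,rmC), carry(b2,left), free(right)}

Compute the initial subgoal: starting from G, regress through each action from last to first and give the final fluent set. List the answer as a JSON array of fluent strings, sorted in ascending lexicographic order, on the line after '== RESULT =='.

Work backward from the goal:
  through step 4 (pick(b2,rmB,left)): drop {carry(b2,left)}, keep {ball_in(b5,rmC), free(right)}, require {ball_in(b2,rmB), free(left), robot_in(rmB)}
    → {ball_in(b2,rmB), ball_in(b5,rmC), free(left), free(right), robot_in(rmB)}
  through step 3 (drop(b1,rmB,left)): drop {free(left)}, keep {ball_in(b2,rmB), ball_in(b5,rmC), free(right), robot_in(rmB)}, require {carry(b1,left), robot_in(rmB)}
    → {ball_in(b2,rmB), ball_in(b5,rmC), carry(b1,left), free(right), robot_in(rmB)}
  through step 2 (drop(b2,rmB,right)): drop {ball_in(b2,rmB), free(right)}, keep {ball_in(b5,rmC), carry(b1,left), robot_in(rmB)}, require {carry(b2,right), robot_in(rmB)}
    → {ball_in(b5,rmC), carry(b1,left), carry(b2,right), robot_in(rmB)}
  through step 1 (pick(b2,rmB,right)): drop {carry(b2,right)}, keep {ball_in(b5,rmC), carry(b1,left), robot_in(rmB)}, require {ball_in(b2,rmB), free(right), robot_in(rmB)}
    → {ball_in(b2,rmB), ball_in(b5,rmC), carry(b1,left), free(right), robot_in(rmB)}

== RESULT ==
["ball_in(b2,rmB)", "ball_in(b5,rmC)", "carry(b1,left)", "free(right)", "robot_in(rmB)"]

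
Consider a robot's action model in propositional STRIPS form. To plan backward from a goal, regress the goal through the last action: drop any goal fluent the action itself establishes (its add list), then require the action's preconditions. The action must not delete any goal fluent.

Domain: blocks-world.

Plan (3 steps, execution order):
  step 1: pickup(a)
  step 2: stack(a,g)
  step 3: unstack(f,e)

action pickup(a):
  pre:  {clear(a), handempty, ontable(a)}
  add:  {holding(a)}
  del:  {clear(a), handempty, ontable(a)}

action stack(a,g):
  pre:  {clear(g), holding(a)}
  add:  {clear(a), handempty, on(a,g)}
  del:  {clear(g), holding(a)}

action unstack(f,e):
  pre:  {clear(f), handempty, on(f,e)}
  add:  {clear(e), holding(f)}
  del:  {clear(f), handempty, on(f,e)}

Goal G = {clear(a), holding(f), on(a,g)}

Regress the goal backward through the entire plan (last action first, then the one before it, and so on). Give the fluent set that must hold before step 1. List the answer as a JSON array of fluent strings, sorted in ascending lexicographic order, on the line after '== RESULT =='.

Regress step by step:
  through step 3 (unstack(f,e)): drop {holding(f)}, keep {clear(a), on(a,g)}, require {clear(f), handempty, on(f,e)}
    → {clear(a), clear(f), handempty, on(a,g), on(f,e)}
  through step 2 (stack(a,g)): drop {clear(a), handempty, on(a,g)}, keep {clear(f), on(f,e)}, require {clear(g), holding(a)}
    → {clear(f), clear(g), holding(a), on(f,e)}
  through step 1 (pickup(a)): drop {holding(a)}, keep {clear(f), clear(g), on(f,e)}, require {clear(a), handempty, ontable(a)}
    → {clear(a), clear(f), clear(g), handempty, on(f,e), ontable(a)}

== RESULT ==
["clear(a)", "clear(f)", "clear(g)", "handempty", "on(f,e)", "ontable(a)"]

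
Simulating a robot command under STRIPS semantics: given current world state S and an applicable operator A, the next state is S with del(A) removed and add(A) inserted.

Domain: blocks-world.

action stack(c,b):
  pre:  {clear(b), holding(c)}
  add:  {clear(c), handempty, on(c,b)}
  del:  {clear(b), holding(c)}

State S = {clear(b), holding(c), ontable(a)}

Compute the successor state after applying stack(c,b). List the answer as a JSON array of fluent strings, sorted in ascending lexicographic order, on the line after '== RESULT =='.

Progress:
  pre ⊆ S: {clear(b), holding(c)} ⊆ S  — applicable
  S \ del = {ontable(a)}
  ∪ add   = {clear(c), handempty, on(c,b), ontable(a)}

== RESULT ==
["clear(c)", "handempty", "on(c,b)", "ontable(a)"]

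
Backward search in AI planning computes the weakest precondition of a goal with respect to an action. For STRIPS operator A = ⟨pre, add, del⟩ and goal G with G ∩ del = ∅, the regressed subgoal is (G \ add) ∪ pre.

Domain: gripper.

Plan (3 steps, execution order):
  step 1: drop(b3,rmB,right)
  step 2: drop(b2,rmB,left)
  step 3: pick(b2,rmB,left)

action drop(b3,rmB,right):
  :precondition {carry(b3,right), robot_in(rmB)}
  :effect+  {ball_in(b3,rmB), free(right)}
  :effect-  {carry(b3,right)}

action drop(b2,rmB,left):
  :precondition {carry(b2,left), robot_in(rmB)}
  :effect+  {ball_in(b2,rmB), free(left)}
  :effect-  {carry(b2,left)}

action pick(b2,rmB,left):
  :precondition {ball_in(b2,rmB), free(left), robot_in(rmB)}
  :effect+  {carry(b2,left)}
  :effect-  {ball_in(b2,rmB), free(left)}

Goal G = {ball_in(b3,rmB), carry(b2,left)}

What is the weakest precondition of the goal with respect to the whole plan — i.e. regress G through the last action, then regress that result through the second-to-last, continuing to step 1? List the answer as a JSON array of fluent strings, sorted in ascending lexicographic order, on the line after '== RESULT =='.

Regress step by step:
  through step 3 (pick(b2,rmB,left)): drop {carry(b2,left)}, keep {ball_in(b3,rmB)}, require {ball_in(b2,rmB), free(left), robot_in(rmB)}
    → {ball_in(b2,rmB), ball_in(b3,rmB), free(left), robot_in(rmB)}
  through step 2 (drop(b2,rmB,left)): drop {ball_in(b2,rmB), free(left)}, keep {ball_in(b3,rmB), robot_in(rmB)}, require {carry(b2,left), robot_in(rmB)}
    → {ball_in(b3,rmB), carry(b2,left), robot_in(rmB)}
  through step 1 (drop(b3,rmB,right)): drop {ball_in(b3,rmB)}, keep {carry(b2,left), robot_in(rmB)}, require {carry(b3,right), robot_in(rmB)}
    → {carry(b2,left), carry(b3,right), robot_in(rmB)}

== RESULT ==
["carry(b2,left)", "carry(b3,right)", "robot_in(rmB)"]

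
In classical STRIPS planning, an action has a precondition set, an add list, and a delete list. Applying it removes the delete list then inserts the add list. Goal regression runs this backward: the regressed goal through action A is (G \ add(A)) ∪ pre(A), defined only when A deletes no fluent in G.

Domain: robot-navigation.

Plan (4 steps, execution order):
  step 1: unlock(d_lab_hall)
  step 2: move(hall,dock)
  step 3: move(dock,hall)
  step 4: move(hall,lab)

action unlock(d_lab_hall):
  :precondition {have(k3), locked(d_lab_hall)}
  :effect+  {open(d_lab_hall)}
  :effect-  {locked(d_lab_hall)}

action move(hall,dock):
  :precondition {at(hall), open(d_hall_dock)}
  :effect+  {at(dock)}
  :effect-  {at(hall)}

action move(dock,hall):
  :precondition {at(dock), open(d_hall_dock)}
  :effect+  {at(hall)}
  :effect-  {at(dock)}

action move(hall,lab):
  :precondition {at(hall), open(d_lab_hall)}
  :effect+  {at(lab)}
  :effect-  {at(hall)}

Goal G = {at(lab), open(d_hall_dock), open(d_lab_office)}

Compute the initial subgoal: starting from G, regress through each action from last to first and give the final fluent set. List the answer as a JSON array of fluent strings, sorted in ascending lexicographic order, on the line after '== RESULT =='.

Work backward from the goal:
  through step 4 (move(hall,lab)): drop {at(lab)}, keep {open(d_hall_dock), open(d_lab_office)}, require {at(hall), open(d_lab_hall)}
    → {at(hall), open(d_hall_dock), open(d_lab_hall), open(d_lab_office)}
  through step 3 (move(dock,hall)): drop {at(hall)}, keep {open(d_hall_dock), open(d_lab_hall), open(d_lab_office)}, require {at(dock), open(d_hall_dock)}
    → {at(dock), open(d_hall_dock), open(d_lab_hall), open(d_lab_office)}
  through step 2 (move(hall,dock)): drop {at(dock)}, keep {open(d_hall_dock), open(d_lab_hall), open(d_lab_office)}, require {at(hall), open(d_hall_dock)}
    → {at(hall), open(d_hall_dock), open(d_lab_hall), open(d_lab_office)}
  through step 1 (unlock(d_lab_hall)): drop {open(d_lab_hall)}, keep {at(hall), open(d_hall_dock), open(d_lab_office)}, require {have(k3), locked(d_lab_hall)}
    → {at(hall), have(k3), locked(d_lab_hall), open(d_hall_dock), open(d_lab_office)}

== RESULT ==
["at(hall)", "have(k3)", "locked(d_lab_hall)", "open(d_hall_dock)", "open(d_lab_office)"]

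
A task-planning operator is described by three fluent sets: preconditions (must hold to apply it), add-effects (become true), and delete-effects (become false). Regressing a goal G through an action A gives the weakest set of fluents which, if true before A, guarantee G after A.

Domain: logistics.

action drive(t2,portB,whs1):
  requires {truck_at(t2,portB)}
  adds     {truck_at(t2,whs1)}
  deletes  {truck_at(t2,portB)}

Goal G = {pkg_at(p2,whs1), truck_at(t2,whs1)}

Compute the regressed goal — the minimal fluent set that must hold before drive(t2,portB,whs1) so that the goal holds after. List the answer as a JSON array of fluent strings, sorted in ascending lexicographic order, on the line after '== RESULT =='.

Compute (G \ add) ∪ pre:
  G ∩ del = {}  (empty — regression defined)
  G \ add = {pkg_at(p2,whs1), truck_at(t2,whs1)} \ {truck_at(t2,whs1)} = {pkg_at(p2,whs1)}
  ∪ pre   = {pkg_at(p2,whs1)} ∪ {truck_at(t2,portB)}
          = {pkg_at(p2,whs1), truck_at(t2,portB)}

== RESULT ==
["pkg_at(p2,whs1)", "truck_at(t2,portB)"]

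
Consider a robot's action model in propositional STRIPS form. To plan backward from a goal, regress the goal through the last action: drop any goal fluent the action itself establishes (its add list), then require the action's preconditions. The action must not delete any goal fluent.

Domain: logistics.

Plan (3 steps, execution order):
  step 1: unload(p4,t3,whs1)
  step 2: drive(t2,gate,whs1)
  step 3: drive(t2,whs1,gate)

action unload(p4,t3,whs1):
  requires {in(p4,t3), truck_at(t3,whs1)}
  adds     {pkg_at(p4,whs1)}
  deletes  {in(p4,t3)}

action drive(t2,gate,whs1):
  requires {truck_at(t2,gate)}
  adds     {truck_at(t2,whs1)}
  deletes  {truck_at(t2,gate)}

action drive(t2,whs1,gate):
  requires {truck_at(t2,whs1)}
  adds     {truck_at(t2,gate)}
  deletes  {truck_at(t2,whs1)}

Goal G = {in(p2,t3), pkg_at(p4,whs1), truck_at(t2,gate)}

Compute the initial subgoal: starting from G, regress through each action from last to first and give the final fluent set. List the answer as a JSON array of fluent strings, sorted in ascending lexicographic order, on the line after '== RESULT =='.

Work backward from the goal:
  through step 3 (drive(t2,whs1,gate)): drop {truck_at(t2,gate)}, keep {in(p2,t3), pkg_at(p4,whs1)}, require {truck_at(t2,whs1)}
    → {in(p2,t3), pkg_at(p4,whs1), truck_at(t2,whs1)}
  through step 2 (drive(t2,gate,whs1)): drop {truck_at(t2,whs1)}, keep {in(p2,t3), pkg_at(p4,whs1)}, require {truck_at(t2,gate)}
    → {in(p2,t3), pkg_at(p4,whs1), truck_at(t2,gate)}
  through step 1 (unload(p4,t3,whs1)): drop {pkg_at(p4,whs1)}, keep {in(p2,t3), truck_at(t2,gate)}, require {in(p4,t3), truck_at(t3,whs1)}
    → {in(p2,t3), in(p4,t3), truck_at(t2,gate), truck_at(t3,whs1)}

== RESULT ==
["in(p2,t3)", "in(p4,t3)", "truck_at(t2,gate)", "truck_at(t3,whs1)"]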